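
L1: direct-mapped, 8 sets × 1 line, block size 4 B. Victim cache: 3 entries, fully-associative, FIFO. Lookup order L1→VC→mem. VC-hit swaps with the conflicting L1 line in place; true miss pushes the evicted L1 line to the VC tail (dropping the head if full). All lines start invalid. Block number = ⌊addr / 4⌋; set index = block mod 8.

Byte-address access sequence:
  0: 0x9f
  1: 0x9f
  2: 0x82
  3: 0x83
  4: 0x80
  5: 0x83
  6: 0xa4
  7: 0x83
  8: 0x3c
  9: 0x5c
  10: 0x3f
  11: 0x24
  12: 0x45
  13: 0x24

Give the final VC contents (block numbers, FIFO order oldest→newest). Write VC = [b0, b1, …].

0: 0x9f (blk 39, set 7) → MISS  vc=[]
1: 0x9f (blk 39, set 7) → L1-HIT  vc=[]
2: 0x82 (blk 32, set 0) → MISS  vc=[]
3: 0x83 (blk 32, set 0) → L1-HIT  vc=[]
4: 0x80 (blk 32, set 0) → L1-HIT  vc=[]
5: 0x83 (blk 32, set 0) → L1-HIT  vc=[]
6: 0xa4 (blk 41, set 1) → MISS  vc=[]
7: 0x83 (blk 32, set 0) → L1-HIT  vc=[]
8: 0x3c (blk 15, set 7) → MISS  vc=[39]
9: 0x5c (blk 23, set 7) → MISS  vc=[39, 15]
10: 0x3f (blk 15, set 7) → VC-HIT  vc=[39, 23]
11: 0x24 (blk 9, set 1) → MISS  vc=[39, 23, 41]
12: 0x45 (blk 17, set 1) → MISS  vc=[23, 41, 9]
13: 0x24 (blk 9, set 1) → VC-HIT  vc=[23, 41, 17]

VC = [23, 41, 17]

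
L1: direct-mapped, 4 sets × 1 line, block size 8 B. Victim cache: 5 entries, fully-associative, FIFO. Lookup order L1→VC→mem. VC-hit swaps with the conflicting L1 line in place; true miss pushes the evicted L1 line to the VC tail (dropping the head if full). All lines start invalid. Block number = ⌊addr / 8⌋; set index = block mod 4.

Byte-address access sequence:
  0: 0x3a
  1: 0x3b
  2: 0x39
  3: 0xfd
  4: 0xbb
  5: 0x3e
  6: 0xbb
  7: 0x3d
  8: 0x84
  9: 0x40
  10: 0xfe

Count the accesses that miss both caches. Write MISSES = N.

MISSES = 5

  [0] addr=0x3a blk=7 s=3: MISS | VC []
  [1] addr=0x3b blk=7 s=3: L1-HIT | VC []
  [2] addr=0x39 blk=7 s=3: L1-HIT | VC []
  [3] addr=0xfd blk=31 s=3: MISS | VC [7]
  [4] addr=0xbb blk=23 s=3: MISS | VC [7, 31]
  [5] addr=0x3e blk=7 s=3: VC-HIT | VC [23, 31]
  [6] addr=0xbb blk=23 s=3: VC-HIT | VC [7, 31]
  [7] addr=0x3d blk=7 s=3: VC-HIT | VC [23, 31]
  [8] addr=0x84 blk=16 s=0: MISS | VC [23, 31]
  [9] addr=0x40 blk=8 s=0: MISS | VC [23, 31, 16]
  [10] addr=0xfe blk=31 s=3: VC-HIT | VC [23, 7, 16]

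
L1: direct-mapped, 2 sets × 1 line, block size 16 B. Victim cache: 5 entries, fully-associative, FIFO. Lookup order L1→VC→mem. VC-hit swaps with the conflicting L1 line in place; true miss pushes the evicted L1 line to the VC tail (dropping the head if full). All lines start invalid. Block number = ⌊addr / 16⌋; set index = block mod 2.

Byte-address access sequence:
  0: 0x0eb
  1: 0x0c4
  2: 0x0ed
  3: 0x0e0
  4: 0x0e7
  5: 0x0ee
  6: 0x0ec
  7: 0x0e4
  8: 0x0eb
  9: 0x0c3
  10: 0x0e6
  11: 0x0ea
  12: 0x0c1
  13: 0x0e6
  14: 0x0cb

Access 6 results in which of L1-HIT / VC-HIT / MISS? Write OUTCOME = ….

OUTCOME = L1-HIT

0: 0xeb (blk 14, set 0) → MISS  vc=[]
1: 0xc4 (blk 12, set 0) → MISS  vc=[14]
2: 0xed (blk 14, set 0) → VC-HIT  vc=[12]
3: 0xe0 (blk 14, set 0) → L1-HIT  vc=[12]
4: 0xe7 (blk 14, set 0) → L1-HIT  vc=[12]
5: 0xee (blk 14, set 0) → L1-HIT  vc=[12]
6: 0xec (blk 14, set 0) → L1-HIT  vc=[12]
7: 0xe4 (blk 14, set 0) → L1-HIT  vc=[12]
8: 0xeb (blk 14, set 0) → L1-HIT  vc=[12]
9: 0xc3 (blk 12, set 0) → VC-HIT  vc=[14]
10: 0xe6 (blk 14, set 0) → VC-HIT  vc=[12]
11: 0xea (blk 14, set 0) → L1-HIT  vc=[12]
12: 0xc1 (blk 12, set 0) → VC-HIT  vc=[14]
13: 0xe6 (blk 14, set 0) → VC-HIT  vc=[12]
14: 0xcb (blk 12, set 0) → VC-HIT  vc=[14]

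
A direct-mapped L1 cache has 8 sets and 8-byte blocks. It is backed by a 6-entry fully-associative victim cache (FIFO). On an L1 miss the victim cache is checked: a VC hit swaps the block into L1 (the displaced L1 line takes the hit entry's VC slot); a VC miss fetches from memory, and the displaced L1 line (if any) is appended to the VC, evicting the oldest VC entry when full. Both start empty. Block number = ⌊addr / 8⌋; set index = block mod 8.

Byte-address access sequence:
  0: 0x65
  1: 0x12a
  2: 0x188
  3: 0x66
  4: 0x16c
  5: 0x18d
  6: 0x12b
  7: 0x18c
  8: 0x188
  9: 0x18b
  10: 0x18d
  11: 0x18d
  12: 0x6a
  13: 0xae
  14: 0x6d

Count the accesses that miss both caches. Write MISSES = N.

  [0] addr=0x65 blk=12 s=4: MISS | VC []
  [1] addr=0x12a blk=37 s=5: MISS | VC []
  [2] addr=0x188 blk=49 s=1: MISS | VC []
  [3] addr=0x66 blk=12 s=4: L1-HIT | VC []
  [4] addr=0x16c blk=45 s=5: MISS | VC [37]
  [5] addr=0x18d blk=49 s=1: L1-HIT | VC [37]
  [6] addr=0x12b blk=37 s=5: VC-HIT | VC [45]
  [7] addr=0x18c blk=49 s=1: L1-HIT | VC [45]
  [8] addr=0x188 blk=49 s=1: L1-HIT | VC [45]
  [9] addr=0x18b blk=49 s=1: L1-HIT | VC [45]
  [10] addr=0x18d blk=49 s=1: L1-HIT | VC [45]
  [11] addr=0x18d blk=49 s=1: L1-HIT | VC [45]
  [12] addr=0x6a blk=13 s=5: MISS | VC [45, 37]
  [13] addr=0xae blk=21 s=5: MISS | VC [45, 37, 13]
  [14] addr=0x6d blk=13 s=5: VC-HIT | VC [45, 37, 21]

MISSES = 6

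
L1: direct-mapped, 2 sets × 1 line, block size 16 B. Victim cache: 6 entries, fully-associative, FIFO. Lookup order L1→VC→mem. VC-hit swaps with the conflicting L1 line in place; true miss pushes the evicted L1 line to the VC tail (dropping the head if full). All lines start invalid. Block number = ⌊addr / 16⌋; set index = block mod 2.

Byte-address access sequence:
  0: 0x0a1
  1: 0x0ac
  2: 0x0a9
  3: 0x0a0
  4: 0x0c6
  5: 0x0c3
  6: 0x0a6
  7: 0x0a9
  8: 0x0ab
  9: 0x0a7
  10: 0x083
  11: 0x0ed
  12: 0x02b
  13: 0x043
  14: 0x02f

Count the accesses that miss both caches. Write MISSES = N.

MISSES = 6

0: 0xa1 (blk 10, set 0) → MISS  vc=[]
1: 0xac (blk 10, set 0) → L1-HIT  vc=[]
2: 0xa9 (blk 10, set 0) → L1-HIT  vc=[]
3: 0xa0 (blk 10, set 0) → L1-HIT  vc=[]
4: 0xc6 (blk 12, set 0) → MISS  vc=[10]
5: 0xc3 (blk 12, set 0) → L1-HIT  vc=[10]
6: 0xa6 (blk 10, set 0) → VC-HIT  vc=[12]
7: 0xa9 (blk 10, set 0) → L1-HIT  vc=[12]
8: 0xab (blk 10, set 0) → L1-HIT  vc=[12]
9: 0xa7 (blk 10, set 0) → L1-HIT  vc=[12]
10: 0x83 (blk 8, set 0) → MISS  vc=[12, 10]
11: 0xed (blk 14, set 0) → MISS  vc=[12, 10, 8]
12: 0x2b (blk 2, set 0) → MISS  vc=[12, 10, 8, 14]
13: 0x43 (blk 4, set 0) → MISS  vc=[12, 10, 8, 14, 2]
14: 0x2f (blk 2, set 0) → VC-HIT  vc=[12, 10, 8, 14, 4]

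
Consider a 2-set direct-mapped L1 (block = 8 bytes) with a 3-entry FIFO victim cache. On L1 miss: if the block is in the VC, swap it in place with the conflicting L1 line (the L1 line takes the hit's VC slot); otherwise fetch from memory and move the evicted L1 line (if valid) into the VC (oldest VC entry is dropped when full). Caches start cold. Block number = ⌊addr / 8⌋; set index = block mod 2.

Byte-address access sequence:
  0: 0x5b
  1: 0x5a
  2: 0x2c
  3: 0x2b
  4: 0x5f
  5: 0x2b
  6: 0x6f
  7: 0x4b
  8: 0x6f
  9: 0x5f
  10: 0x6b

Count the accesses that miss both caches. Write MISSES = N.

0: 0x5b (blk 11, set 1) → MISS  vc=[]
1: 0x5a (blk 11, set 1) → L1-HIT  vc=[]
2: 0x2c (blk 5, set 1) → MISS  vc=[11]
3: 0x2b (blk 5, set 1) → L1-HIT  vc=[11]
4: 0x5f (blk 11, set 1) → VC-HIT  vc=[5]
5: 0x2b (blk 5, set 1) → VC-HIT  vc=[11]
6: 0x6f (blk 13, set 1) → MISS  vc=[11, 5]
7: 0x4b (blk 9, set 1) → MISS  vc=[11, 5, 13]
8: 0x6f (blk 13, set 1) → VC-HIT  vc=[11, 5, 9]
9: 0x5f (blk 11, set 1) → VC-HIT  vc=[13, 5, 9]
10: 0x6b (blk 13, set 1) → VC-HIT  vc=[11, 5, 9]

MISSES = 4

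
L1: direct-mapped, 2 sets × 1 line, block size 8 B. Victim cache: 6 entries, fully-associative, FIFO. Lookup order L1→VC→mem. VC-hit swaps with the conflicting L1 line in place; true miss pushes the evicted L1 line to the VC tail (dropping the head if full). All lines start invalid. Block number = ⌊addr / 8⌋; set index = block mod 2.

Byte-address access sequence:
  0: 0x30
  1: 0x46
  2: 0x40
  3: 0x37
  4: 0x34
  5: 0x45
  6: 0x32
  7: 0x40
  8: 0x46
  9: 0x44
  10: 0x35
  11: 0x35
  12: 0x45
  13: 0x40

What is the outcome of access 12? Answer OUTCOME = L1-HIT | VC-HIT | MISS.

0: 0x30 (blk 6, set 0) → MISS  vc=[]
1: 0x46 (blk 8, set 0) → MISS  vc=[6]
2: 0x40 (blk 8, set 0) → L1-HIT  vc=[6]
3: 0x37 (blk 6, set 0) → VC-HIT  vc=[8]
4: 0x34 (blk 6, set 0) → L1-HIT  vc=[8]
5: 0x45 (blk 8, set 0) → VC-HIT  vc=[6]
6: 0x32 (blk 6, set 0) → VC-HIT  vc=[8]
7: 0x40 (blk 8, set 0) → VC-HIT  vc=[6]
8: 0x46 (blk 8, set 0) → L1-HIT  vc=[6]
9: 0x44 (blk 8, set 0) → L1-HIT  vc=[6]
10: 0x35 (blk 6, set 0) → VC-HIT  vc=[8]
11: 0x35 (blk 6, set 0) → L1-HIT  vc=[8]
12: 0x45 (blk 8, set 0) → VC-HIT  vc=[6]
13: 0x40 (blk 8, set 0) → L1-HIT  vc=[6]

OUTCOME = VC-HIT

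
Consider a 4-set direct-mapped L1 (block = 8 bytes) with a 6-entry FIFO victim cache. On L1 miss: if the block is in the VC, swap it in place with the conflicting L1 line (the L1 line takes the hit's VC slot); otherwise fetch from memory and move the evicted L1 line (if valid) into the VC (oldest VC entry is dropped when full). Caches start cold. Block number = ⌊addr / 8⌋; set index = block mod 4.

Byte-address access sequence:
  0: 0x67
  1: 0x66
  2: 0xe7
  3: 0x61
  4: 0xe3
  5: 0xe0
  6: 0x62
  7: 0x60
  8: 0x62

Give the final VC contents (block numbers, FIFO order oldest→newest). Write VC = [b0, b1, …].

VC = [28]

  [0] addr=0x67 blk=12 s=0: MISS | VC []
  [1] addr=0x66 blk=12 s=0: L1-HIT | VC []
  [2] addr=0xe7 blk=28 s=0: MISS | VC [12]
  [3] addr=0x61 blk=12 s=0: VC-HIT | VC [28]
  [4] addr=0xe3 blk=28 s=0: VC-HIT | VC [12]
  [5] addr=0xe0 blk=28 s=0: L1-HIT | VC [12]
  [6] addr=0x62 blk=12 s=0: VC-HIT | VC [28]
  [7] addr=0x60 blk=12 s=0: L1-HIT | VC [28]
  [8] addr=0x62 blk=12 s=0: L1-HIT | VC [28]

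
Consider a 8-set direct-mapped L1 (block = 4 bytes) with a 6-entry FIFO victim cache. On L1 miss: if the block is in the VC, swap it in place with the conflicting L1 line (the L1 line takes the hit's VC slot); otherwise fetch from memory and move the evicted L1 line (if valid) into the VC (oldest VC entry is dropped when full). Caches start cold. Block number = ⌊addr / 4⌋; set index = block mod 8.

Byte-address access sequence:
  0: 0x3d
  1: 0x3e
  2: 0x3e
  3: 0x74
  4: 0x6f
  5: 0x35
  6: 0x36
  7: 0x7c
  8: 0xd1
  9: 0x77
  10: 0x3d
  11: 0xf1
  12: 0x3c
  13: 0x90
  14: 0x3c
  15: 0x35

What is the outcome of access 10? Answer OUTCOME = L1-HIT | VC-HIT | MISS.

#0 0x3d→b15/s7 MISS; vc=[]
#1 0x3e→b15/s7 L1-HIT; vc=[]
#2 0x3e→b15/s7 L1-HIT; vc=[]
#3 0x74→b29/s5 MISS; vc=[]
#4 0x6f→b27/s3 MISS; vc=[]
#5 0x35→b13/s5 MISS; vc=[29]
#6 0x36→b13/s5 L1-HIT; vc=[29]
#7 0x7c→b31/s7 MISS; vc=[29,15]
#8 0xd1→b52/s4 MISS; vc=[29,15]
#9 0x77→b29/s5 VC-HIT; vc=[13,15]
#10 0x3d→b15/s7 VC-HIT; vc=[13,31]
#11 0xf1→b60/s4 MISS; vc=[13,31,52]
#12 0x3c→b15/s7 L1-HIT; vc=[13,31,52]
#13 0x90→b36/s4 MISS; vc=[13,31,52,60]
#14 0x3c→b15/s7 L1-HIT; vc=[13,31,52,60]
#15 0x35→b13/s5 VC-HIT; vc=[29,31,52,60]

OUTCOME = VC-HIT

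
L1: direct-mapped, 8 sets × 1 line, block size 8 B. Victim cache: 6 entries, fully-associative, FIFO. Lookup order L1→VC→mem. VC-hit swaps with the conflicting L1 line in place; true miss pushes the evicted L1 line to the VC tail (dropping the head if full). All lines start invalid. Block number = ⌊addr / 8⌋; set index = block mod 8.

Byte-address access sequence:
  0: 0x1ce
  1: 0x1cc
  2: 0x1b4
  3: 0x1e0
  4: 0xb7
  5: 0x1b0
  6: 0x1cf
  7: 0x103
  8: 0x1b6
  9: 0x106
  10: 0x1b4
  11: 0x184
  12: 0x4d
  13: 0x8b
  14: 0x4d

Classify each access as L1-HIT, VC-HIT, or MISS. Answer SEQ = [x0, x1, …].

#0 0x1ce→b57/s1 MISS; vc=[]
#1 0x1cc→b57/s1 L1-HIT; vc=[]
#2 0x1b4→b54/s6 MISS; vc=[]
#3 0x1e0→b60/s4 MISS; vc=[]
#4 0xb7→b22/s6 MISS; vc=[54]
#5 0x1b0→b54/s6 VC-HIT; vc=[22]
#6 0x1cf→b57/s1 L1-HIT; vc=[22]
#7 0x103→b32/s0 MISS; vc=[22]
#8 0x1b6→b54/s6 L1-HIT; vc=[22]
#9 0x106→b32/s0 L1-HIT; vc=[22]
#10 0x1b4→b54/s6 L1-HIT; vc=[22]
#11 0x184→b48/s0 MISS; vc=[22,32]
#12 0x4d→b9/s1 MISS; vc=[22,32,57]
#13 0x8b→b17/s1 MISS; vc=[22,32,57,9]
#14 0x4d→b9/s1 VC-HIT; vc=[22,32,57,17]

SEQ = [MISS, L1-HIT, MISS, MISS, MISS, VC-HIT, L1-HIT, MISS, L1-HIT, L1-HIT, L1-HIT, MISS, MISS, MISS, VC-HIT]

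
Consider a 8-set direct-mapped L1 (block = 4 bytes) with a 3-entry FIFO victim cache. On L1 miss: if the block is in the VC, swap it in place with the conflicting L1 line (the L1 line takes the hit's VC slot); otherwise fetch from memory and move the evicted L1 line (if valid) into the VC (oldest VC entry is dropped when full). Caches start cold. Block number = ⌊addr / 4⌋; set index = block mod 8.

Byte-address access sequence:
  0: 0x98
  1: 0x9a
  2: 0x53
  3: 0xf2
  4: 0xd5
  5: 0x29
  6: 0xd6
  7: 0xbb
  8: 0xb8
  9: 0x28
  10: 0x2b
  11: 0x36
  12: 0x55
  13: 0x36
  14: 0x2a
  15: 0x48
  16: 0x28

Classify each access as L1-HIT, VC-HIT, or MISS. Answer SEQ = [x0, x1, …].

SEQ = [MISS, L1-HIT, MISS, MISS, MISS, MISS, L1-HIT, MISS, L1-HIT, L1-HIT, L1-HIT, MISS, MISS, VC-HIT, L1-HIT, MISS, VC-HIT]

  [0] addr=0x98 blk=38 s=6: MISS | VC []
  [1] addr=0x9a blk=38 s=6: L1-HIT | VC []
  [2] addr=0x53 blk=20 s=4: MISS | VC []
  [3] addr=0xf2 blk=60 s=4: MISS | VC [20]
  [4] addr=0xd5 blk=53 s=5: MISS | VC [20]
  [5] addr=0x29 blk=10 s=2: MISS | VC [20]
  [6] addr=0xd6 blk=53 s=5: L1-HIT | VC [20]
  [7] addr=0xbb blk=46 s=6: MISS | VC [20, 38]
  [8] addr=0xb8 blk=46 s=6: L1-HIT | VC [20, 38]
  [9] addr=0x28 blk=10 s=2: L1-HIT | VC [20, 38]
  [10] addr=0x2b blk=10 s=2: L1-HIT | VC [20, 38]
  [11] addr=0x36 blk=13 s=5: MISS | VC [20, 38, 53]
  [12] addr=0x55 blk=21 s=5: MISS | VC [38, 53, 13]
  [13] addr=0x36 blk=13 s=5: VC-HIT | VC [38, 53, 21]
  [14] addr=0x2a blk=10 s=2: L1-HIT | VC [38, 53, 21]
  [15] addr=0x48 blk=18 s=2: MISS | VC [53, 21, 10]
  [16] addr=0x28 blk=10 s=2: VC-HIT | VC [53, 21, 18]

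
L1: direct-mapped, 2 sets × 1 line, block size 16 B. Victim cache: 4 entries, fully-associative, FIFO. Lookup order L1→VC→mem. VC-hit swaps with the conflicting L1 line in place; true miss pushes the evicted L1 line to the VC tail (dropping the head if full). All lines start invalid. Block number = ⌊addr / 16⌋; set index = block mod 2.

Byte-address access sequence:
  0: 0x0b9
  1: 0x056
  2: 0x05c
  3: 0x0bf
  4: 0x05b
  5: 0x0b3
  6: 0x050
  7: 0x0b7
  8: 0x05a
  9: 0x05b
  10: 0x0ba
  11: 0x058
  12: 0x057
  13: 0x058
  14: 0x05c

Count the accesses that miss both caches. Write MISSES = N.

MISSES = 2

  [0] addr=0xb9 blk=11 s=1: MISS | VC []
  [1] addr=0x56 blk=5 s=1: MISS | VC [11]
  [2] addr=0x5c blk=5 s=1: L1-HIT | VC [11]
  [3] addr=0xbf blk=11 s=1: VC-HIT | VC [5]
  [4] addr=0x5b blk=5 s=1: VC-HIT | VC [11]
  [5] addr=0xb3 blk=11 s=1: VC-HIT | VC [5]
  [6] addr=0x50 blk=5 s=1: VC-HIT | VC [11]
  [7] addr=0xb7 blk=11 s=1: VC-HIT | VC [5]
  [8] addr=0x5a blk=5 s=1: VC-HIT | VC [11]
  [9] addr=0x5b blk=5 s=1: L1-HIT | VC [11]
  [10] addr=0xba blk=11 s=1: VC-HIT | VC [5]
  [11] addr=0x58 blk=5 s=1: VC-HIT | VC [11]
  [12] addr=0x57 blk=5 s=1: L1-HIT | VC [11]
  [13] addr=0x58 blk=5 s=1: L1-HIT | VC [11]
  [14] addr=0x5c blk=5 s=1: L1-HIT | VC [11]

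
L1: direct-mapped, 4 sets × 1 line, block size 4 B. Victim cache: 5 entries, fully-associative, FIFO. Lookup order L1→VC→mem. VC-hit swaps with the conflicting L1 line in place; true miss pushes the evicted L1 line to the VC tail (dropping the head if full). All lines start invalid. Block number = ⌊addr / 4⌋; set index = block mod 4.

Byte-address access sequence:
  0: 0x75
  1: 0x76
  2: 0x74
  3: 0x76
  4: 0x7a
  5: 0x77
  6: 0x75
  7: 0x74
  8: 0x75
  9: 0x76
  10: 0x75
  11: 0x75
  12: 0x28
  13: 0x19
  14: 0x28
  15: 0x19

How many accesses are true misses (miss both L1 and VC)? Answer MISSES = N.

0: 0x75 (blk 29, set 1) → MISS  vc=[]
1: 0x76 (blk 29, set 1) → L1-HIT  vc=[]
2: 0x74 (blk 29, set 1) → L1-HIT  vc=[]
3: 0x76 (blk 29, set 1) → L1-HIT  vc=[]
4: 0x7a (blk 30, set 2) → MISS  vc=[]
5: 0x77 (blk 29, set 1) → L1-HIT  vc=[]
6: 0x75 (blk 29, set 1) → L1-HIT  vc=[]
7: 0x74 (blk 29, set 1) → L1-HIT  vc=[]
8: 0x75 (blk 29, set 1) → L1-HIT  vc=[]
9: 0x76 (blk 29, set 1) → L1-HIT  vc=[]
10: 0x75 (blk 29, set 1) → L1-HIT  vc=[]
11: 0x75 (blk 29, set 1) → L1-HIT  vc=[]
12: 0x28 (blk 10, set 2) → MISS  vc=[30]
13: 0x19 (blk 6, set 2) → MISS  vc=[30, 10]
14: 0x28 (blk 10, set 2) → VC-HIT  vc=[30, 6]
15: 0x19 (blk 6, set 2) → VC-HIT  vc=[30, 10]

MISSES = 4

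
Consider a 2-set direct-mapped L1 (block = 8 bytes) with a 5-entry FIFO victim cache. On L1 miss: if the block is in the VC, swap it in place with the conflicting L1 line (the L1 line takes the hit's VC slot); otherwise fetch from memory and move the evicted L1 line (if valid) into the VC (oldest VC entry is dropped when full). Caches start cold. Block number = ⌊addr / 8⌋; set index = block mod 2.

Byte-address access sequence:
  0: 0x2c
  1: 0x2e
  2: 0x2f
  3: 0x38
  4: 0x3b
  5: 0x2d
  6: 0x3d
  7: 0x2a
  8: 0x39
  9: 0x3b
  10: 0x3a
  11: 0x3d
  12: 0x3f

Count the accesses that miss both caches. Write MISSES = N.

#0 0x2c→b5/s1 MISS; vc=[]
#1 0x2e→b5/s1 L1-HIT; vc=[]
#2 0x2f→b5/s1 L1-HIT; vc=[]
#3 0x38→b7/s1 MISS; vc=[5]
#4 0x3b→b7/s1 L1-HIT; vc=[5]
#5 0x2d→b5/s1 VC-HIT; vc=[7]
#6 0x3d→b7/s1 VC-HIT; vc=[5]
#7 0x2a→b5/s1 VC-HIT; vc=[7]
#8 0x39→b7/s1 VC-HIT; vc=[5]
#9 0x3b→b7/s1 L1-HIT; vc=[5]
#10 0x3a→b7/s1 L1-HIT; vc=[5]
#11 0x3d→b7/s1 L1-HIT; vc=[5]
#12 0x3f→b7/s1 L1-HIT; vc=[5]

MISSES = 2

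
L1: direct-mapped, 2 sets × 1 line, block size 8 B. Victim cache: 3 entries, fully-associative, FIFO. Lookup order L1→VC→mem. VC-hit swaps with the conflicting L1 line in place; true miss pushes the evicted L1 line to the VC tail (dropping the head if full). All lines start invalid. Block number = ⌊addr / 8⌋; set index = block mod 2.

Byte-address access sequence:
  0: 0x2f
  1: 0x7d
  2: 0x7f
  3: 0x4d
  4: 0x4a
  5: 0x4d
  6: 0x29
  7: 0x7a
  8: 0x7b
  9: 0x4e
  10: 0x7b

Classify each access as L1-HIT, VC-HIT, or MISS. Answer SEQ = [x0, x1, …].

SEQ = [MISS, MISS, L1-HIT, MISS, L1-HIT, L1-HIT, VC-HIT, VC-HIT, L1-HIT, VC-HIT, VC-HIT]

  [0] addr=0x2f blk=5 s=1: MISS | VC []
  [1] addr=0x7d blk=15 s=1: MISS | VC [5]
  [2] addr=0x7f blk=15 s=1: L1-HIT | VC [5]
  [3] addr=0x4d blk=9 s=1: MISS | VC [5, 15]
  [4] addr=0x4a blk=9 s=1: L1-HIT | VC [5, 15]
  [5] addr=0x4d blk=9 s=1: L1-HIT | VC [5, 15]
  [6] addr=0x29 blk=5 s=1: VC-HIT | VC [9, 15]
  [7] addr=0x7a blk=15 s=1: VC-HIT | VC [9, 5]
  [8] addr=0x7b blk=15 s=1: L1-HIT | VC [9, 5]
  [9] addr=0x4e blk=9 s=1: VC-HIT | VC [15, 5]
  [10] addr=0x7b blk=15 s=1: VC-HIT | VC [9, 5]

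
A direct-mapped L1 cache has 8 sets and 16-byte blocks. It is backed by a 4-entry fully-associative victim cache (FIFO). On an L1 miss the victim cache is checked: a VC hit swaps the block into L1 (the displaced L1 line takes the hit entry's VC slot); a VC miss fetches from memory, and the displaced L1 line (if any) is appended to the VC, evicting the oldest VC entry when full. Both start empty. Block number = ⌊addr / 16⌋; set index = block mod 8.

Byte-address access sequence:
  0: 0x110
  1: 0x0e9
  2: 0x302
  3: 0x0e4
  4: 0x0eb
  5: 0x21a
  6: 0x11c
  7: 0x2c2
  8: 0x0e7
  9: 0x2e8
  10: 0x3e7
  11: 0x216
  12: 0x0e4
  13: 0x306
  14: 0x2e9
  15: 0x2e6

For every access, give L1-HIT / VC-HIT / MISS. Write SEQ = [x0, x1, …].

#0 0x110→b17/s1 MISS; vc=[]
#1 0xe9→b14/s6 MISS; vc=[]
#2 0x302→b48/s0 MISS; vc=[]
#3 0xe4→b14/s6 L1-HIT; vc=[]
#4 0xeb→b14/s6 L1-HIT; vc=[]
#5 0x21a→b33/s1 MISS; vc=[17]
#6 0x11c→b17/s1 VC-HIT; vc=[33]
#7 0x2c2→b44/s4 MISS; vc=[33]
#8 0xe7→b14/s6 L1-HIT; vc=[33]
#9 0x2e8→b46/s6 MISS; vc=[33,14]
#10 0x3e7→b62/s6 MISS; vc=[33,14,46]
#11 0x216→b33/s1 VC-HIT; vc=[17,14,46]
#12 0xe4→b14/s6 VC-HIT; vc=[17,62,46]
#13 0x306→b48/s0 L1-HIT; vc=[17,62,46]
#14 0x2e9→b46/s6 VC-HIT; vc=[17,62,14]
#15 0x2e6→b46/s6 L1-HIT; vc=[17,62,14]

SEQ = [MISS, MISS, MISS, L1-HIT, L1-HIT, MISS, VC-HIT, MISS, L1-HIT, MISS, MISS, VC-HIT, VC-HIT, L1-HIT, VC-HIT, L1-HIT]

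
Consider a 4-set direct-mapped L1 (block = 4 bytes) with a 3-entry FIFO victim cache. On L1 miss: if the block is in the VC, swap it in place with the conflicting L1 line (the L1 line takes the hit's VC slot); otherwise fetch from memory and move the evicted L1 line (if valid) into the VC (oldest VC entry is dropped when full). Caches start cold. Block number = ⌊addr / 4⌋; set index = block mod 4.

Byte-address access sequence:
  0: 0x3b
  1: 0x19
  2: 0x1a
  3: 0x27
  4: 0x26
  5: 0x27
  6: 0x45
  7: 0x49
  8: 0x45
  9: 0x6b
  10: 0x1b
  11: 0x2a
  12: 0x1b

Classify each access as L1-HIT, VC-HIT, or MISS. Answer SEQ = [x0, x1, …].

SEQ = [MISS, MISS, L1-HIT, MISS, L1-HIT, L1-HIT, MISS, MISS, L1-HIT, MISS, VC-HIT, MISS, VC-HIT]

0: 0x3b (blk 14, set 2) → MISS  vc=[]
1: 0x19 (blk 6, set 2) → MISS  vc=[14]
2: 0x1a (blk 6, set 2) → L1-HIT  vc=[14]
3: 0x27 (blk 9, set 1) → MISS  vc=[14]
4: 0x26 (blk 9, set 1) → L1-HIT  vc=[14]
5: 0x27 (blk 9, set 1) → L1-HIT  vc=[14]
6: 0x45 (blk 17, set 1) → MISS  vc=[14, 9]
7: 0x49 (blk 18, set 2) → MISS  vc=[14, 9, 6]
8: 0x45 (blk 17, set 1) → L1-HIT  vc=[14, 9, 6]
9: 0x6b (blk 26, set 2) → MISS  vc=[9, 6, 18]
10: 0x1b (blk 6, set 2) → VC-HIT  vc=[9, 26, 18]
11: 0x2a (blk 10, set 2) → MISS  vc=[26, 18, 6]
12: 0x1b (blk 6, set 2) → VC-HIT  vc=[26, 18, 10]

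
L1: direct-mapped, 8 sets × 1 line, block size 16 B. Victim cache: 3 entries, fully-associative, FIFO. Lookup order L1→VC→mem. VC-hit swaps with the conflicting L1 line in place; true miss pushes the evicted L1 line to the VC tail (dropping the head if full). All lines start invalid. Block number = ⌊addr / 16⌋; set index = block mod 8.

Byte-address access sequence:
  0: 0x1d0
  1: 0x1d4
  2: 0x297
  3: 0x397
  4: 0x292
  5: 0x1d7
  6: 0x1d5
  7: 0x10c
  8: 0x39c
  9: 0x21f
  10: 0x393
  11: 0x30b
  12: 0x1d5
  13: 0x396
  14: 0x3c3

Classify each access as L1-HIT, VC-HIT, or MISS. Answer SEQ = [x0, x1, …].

SEQ = [MISS, L1-HIT, MISS, MISS, VC-HIT, L1-HIT, L1-HIT, MISS, VC-HIT, MISS, VC-HIT, MISS, L1-HIT, L1-HIT, MISS]

#0 0x1d0→b29/s5 MISS; vc=[]
#1 0x1d4→b29/s5 L1-HIT; vc=[]
#2 0x297→b41/s1 MISS; vc=[]
#3 0x397→b57/s1 MISS; vc=[41]
#4 0x292→b41/s1 VC-HIT; vc=[57]
#5 0x1d7→b29/s5 L1-HIT; vc=[57]
#6 0x1d5→b29/s5 L1-HIT; vc=[57]
#7 0x10c→b16/s0 MISS; vc=[57]
#8 0x39c→b57/s1 VC-HIT; vc=[41]
#9 0x21f→b33/s1 MISS; vc=[41,57]
#10 0x393→b57/s1 VC-HIT; vc=[41,33]
#11 0x30b→b48/s0 MISS; vc=[41,33,16]
#12 0x1d5→b29/s5 L1-HIT; vc=[41,33,16]
#13 0x396→b57/s1 L1-HIT; vc=[41,33,16]
#14 0x3c3→b60/s4 MISS; vc=[41,33,16]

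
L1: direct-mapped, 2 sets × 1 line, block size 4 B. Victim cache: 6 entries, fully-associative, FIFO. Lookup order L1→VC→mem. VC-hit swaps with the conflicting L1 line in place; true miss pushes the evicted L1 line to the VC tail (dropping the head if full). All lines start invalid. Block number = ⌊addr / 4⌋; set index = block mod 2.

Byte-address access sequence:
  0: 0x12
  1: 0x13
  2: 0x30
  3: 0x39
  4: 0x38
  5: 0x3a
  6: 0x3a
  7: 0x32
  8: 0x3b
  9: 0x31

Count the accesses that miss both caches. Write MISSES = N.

0: 0x12 (blk 4, set 0) → MISS  vc=[]
1: 0x13 (blk 4, set 0) → L1-HIT  vc=[]
2: 0x30 (blk 12, set 0) → MISS  vc=[4]
3: 0x39 (blk 14, set 0) → MISS  vc=[4, 12]
4: 0x38 (blk 14, set 0) → L1-HIT  vc=[4, 12]
5: 0x3a (blk 14, set 0) → L1-HIT  vc=[4, 12]
6: 0x3a (blk 14, set 0) → L1-HIT  vc=[4, 12]
7: 0x32 (blk 12, set 0) → VC-HIT  vc=[4, 14]
8: 0x3b (blk 14, set 0) → VC-HIT  vc=[4, 12]
9: 0x31 (blk 12, set 0) → VC-HIT  vc=[4, 14]

MISSES = 3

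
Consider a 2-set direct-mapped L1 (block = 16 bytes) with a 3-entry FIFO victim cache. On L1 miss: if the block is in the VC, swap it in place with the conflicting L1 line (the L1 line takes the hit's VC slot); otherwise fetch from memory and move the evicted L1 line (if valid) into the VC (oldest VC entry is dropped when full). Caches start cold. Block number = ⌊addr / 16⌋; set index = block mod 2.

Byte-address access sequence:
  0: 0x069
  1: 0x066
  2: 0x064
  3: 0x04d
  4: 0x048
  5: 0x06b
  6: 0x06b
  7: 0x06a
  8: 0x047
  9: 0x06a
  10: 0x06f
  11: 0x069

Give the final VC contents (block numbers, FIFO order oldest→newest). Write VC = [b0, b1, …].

VC = [4]

#0 0x69→b6/s0 MISS; vc=[]
#1 0x66→b6/s0 L1-HIT; vc=[]
#2 0x64→b6/s0 L1-HIT; vc=[]
#3 0x4d→b4/s0 MISS; vc=[6]
#4 0x48→b4/s0 L1-HIT; vc=[6]
#5 0x6b→b6/s0 VC-HIT; vc=[4]
#6 0x6b→b6/s0 L1-HIT; vc=[4]
#7 0x6a→b6/s0 L1-HIT; vc=[4]
#8 0x47→b4/s0 VC-HIT; vc=[6]
#9 0x6a→b6/s0 VC-HIT; vc=[4]
#10 0x6f→b6/s0 L1-HIT; vc=[4]
#11 0x69→b6/s0 L1-HIT; vc=[4]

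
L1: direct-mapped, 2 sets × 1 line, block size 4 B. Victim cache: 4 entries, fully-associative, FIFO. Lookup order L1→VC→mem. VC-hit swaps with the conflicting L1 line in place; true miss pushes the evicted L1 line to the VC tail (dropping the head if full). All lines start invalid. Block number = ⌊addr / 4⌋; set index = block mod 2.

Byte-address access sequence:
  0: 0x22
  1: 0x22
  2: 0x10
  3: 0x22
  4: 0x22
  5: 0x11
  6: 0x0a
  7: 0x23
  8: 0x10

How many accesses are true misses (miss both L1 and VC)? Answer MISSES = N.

0: 0x22 (blk 8, set 0) → MISS  vc=[]
1: 0x22 (blk 8, set 0) → L1-HIT  vc=[]
2: 0x10 (blk 4, set 0) → MISS  vc=[8]
3: 0x22 (blk 8, set 0) → VC-HIT  vc=[4]
4: 0x22 (blk 8, set 0) → L1-HIT  vc=[4]
5: 0x11 (blk 4, set 0) → VC-HIT  vc=[8]
6: 0xa (blk 2, set 0) → MISS  vc=[8, 4]
7: 0x23 (blk 8, set 0) → VC-HIT  vc=[2, 4]
8: 0x10 (blk 4, set 0) → VC-HIT  vc=[2, 8]

MISSES = 3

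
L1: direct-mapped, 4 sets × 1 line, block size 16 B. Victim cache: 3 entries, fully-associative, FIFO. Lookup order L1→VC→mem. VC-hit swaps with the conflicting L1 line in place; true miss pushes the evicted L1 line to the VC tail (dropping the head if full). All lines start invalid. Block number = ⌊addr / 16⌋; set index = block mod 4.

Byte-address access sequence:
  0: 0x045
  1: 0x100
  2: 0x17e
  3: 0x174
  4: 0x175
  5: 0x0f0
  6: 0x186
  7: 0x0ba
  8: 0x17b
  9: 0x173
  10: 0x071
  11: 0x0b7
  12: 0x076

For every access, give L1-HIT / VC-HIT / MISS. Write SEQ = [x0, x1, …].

0: 0x45 (blk 4, set 0) → MISS  vc=[]
1: 0x100 (blk 16, set 0) → MISS  vc=[4]
2: 0x17e (blk 23, set 3) → MISS  vc=[4]
3: 0x174 (blk 23, set 3) → L1-HIT  vc=[4]
4: 0x175 (blk 23, set 3) → L1-HIT  vc=[4]
5: 0xf0 (blk 15, set 3) → MISS  vc=[4, 23]
6: 0x186 (blk 24, set 0) → MISS  vc=[4, 23, 16]
7: 0xba (blk 11, set 3) → MISS  vc=[23, 16, 15]
8: 0x17b (blk 23, set 3) → VC-HIT  vc=[11, 16, 15]
9: 0x173 (blk 23, set 3) → L1-HIT  vc=[11, 16, 15]
10: 0x71 (blk 7, set 3) → MISS  vc=[16, 15, 23]
11: 0xb7 (blk 11, set 3) → MISS  vc=[15, 23, 7]
12: 0x76 (blk 7, set 3) → VC-HIT  vc=[15, 23, 11]

SEQ = [MISS, MISS, MISS, L1-HIT, L1-HIT, MISS, MISS, MISS, VC-HIT, L1-HIT, MISS, MISS, VC-HIT]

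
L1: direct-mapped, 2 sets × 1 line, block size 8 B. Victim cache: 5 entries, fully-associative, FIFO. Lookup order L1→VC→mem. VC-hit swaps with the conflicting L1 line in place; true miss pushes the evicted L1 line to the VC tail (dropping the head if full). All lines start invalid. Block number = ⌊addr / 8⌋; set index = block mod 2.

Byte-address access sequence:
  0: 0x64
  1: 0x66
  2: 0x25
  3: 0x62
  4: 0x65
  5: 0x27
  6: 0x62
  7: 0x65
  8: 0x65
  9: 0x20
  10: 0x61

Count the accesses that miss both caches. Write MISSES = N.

0: 0x64 (blk 12, set 0) → MISS  vc=[]
1: 0x66 (blk 12, set 0) → L1-HIT  vc=[]
2: 0x25 (blk 4, set 0) → MISS  vc=[12]
3: 0x62 (blk 12, set 0) → VC-HIT  vc=[4]
4: 0x65 (blk 12, set 0) → L1-HIT  vc=[4]
5: 0x27 (blk 4, set 0) → VC-HIT  vc=[12]
6: 0x62 (blk 12, set 0) → VC-HIT  vc=[4]
7: 0x65 (blk 12, set 0) → L1-HIT  vc=[4]
8: 0x65 (blk 12, set 0) → L1-HIT  vc=[4]
9: 0x20 (blk 4, set 0) → VC-HIT  vc=[12]
10: 0x61 (blk 12, set 0) → VC-HIT  vc=[4]

MISSES = 2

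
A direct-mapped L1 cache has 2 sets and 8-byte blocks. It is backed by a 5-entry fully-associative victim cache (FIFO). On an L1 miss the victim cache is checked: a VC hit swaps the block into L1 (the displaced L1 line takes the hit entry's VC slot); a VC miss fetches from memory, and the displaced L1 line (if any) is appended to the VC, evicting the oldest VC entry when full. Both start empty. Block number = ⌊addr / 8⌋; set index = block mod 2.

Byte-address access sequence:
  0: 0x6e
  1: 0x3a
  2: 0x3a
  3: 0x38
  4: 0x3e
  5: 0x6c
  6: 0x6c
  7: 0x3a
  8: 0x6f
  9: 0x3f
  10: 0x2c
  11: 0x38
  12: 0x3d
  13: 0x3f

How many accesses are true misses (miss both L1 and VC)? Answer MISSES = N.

0: 0x6e (blk 13, set 1) → MISS  vc=[]
1: 0x3a (blk 7, set 1) → MISS  vc=[13]
2: 0x3a (blk 7, set 1) → L1-HIT  vc=[13]
3: 0x38 (blk 7, set 1) → L1-HIT  vc=[13]
4: 0x3e (blk 7, set 1) → L1-HIT  vc=[13]
5: 0x6c (blk 13, set 1) → VC-HIT  vc=[7]
6: 0x6c (blk 13, set 1) → L1-HIT  vc=[7]
7: 0x3a (blk 7, set 1) → VC-HIT  vc=[13]
8: 0x6f (blk 13, set 1) → VC-HIT  vc=[7]
9: 0x3f (blk 7, set 1) → VC-HIT  vc=[13]
10: 0x2c (blk 5, set 1) → MISS  vc=[13, 7]
11: 0x38 (blk 7, set 1) → VC-HIT  vc=[13, 5]
12: 0x3d (blk 7, set 1) → L1-HIT  vc=[13, 5]
13: 0x3f (blk 7, set 1) → L1-HIT  vc=[13, 5]

MISSES = 3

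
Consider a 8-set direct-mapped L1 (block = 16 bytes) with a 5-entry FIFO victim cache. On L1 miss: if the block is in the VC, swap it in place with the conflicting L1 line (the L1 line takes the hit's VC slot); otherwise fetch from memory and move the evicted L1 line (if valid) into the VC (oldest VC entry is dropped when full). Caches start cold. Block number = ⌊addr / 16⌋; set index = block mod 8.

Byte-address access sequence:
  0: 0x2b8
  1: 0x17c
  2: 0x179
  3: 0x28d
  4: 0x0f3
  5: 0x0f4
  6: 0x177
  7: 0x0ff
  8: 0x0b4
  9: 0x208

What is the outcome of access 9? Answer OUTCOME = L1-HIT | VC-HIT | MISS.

OUTCOME = MISS

#0 0x2b8→b43/s3 MISS; vc=[]
#1 0x17c→b23/s7 MISS; vc=[]
#2 0x179→b23/s7 L1-HIT; vc=[]
#3 0x28d→b40/s0 MISS; vc=[]
#4 0xf3→b15/s7 MISS; vc=[23]
#5 0xf4→b15/s7 L1-HIT; vc=[23]
#6 0x177→b23/s7 VC-HIT; vc=[15]
#7 0xff→b15/s7 VC-HIT; vc=[23]
#8 0xb4→b11/s3 MISS; vc=[23,43]
#9 0x208→b32/s0 MISS; vc=[23,43,40]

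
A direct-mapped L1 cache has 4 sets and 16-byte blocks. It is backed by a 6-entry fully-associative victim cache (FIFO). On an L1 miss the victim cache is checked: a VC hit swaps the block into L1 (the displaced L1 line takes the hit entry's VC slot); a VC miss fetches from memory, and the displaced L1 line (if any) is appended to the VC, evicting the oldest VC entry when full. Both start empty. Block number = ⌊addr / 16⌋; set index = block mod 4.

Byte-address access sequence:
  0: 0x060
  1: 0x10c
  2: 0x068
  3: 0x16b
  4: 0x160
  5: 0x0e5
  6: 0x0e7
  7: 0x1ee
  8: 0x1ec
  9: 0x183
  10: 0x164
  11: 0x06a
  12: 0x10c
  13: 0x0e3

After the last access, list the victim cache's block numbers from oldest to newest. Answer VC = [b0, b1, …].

VC = [22, 30, 6, 24]

#0 0x60→b6/s2 MISS; vc=[]
#1 0x10c→b16/s0 MISS; vc=[]
#2 0x68→b6/s2 L1-HIT; vc=[]
#3 0x16b→b22/s2 MISS; vc=[6]
#4 0x160→b22/s2 L1-HIT; vc=[6]
#5 0xe5→b14/s2 MISS; vc=[6,22]
#6 0xe7→b14/s2 L1-HIT; vc=[6,22]
#7 0x1ee→b30/s2 MISS; vc=[6,22,14]
#8 0x1ec→b30/s2 L1-HIT; vc=[6,22,14]
#9 0x183→b24/s0 MISS; vc=[6,22,14,16]
#10 0x164→b22/s2 VC-HIT; vc=[6,30,14,16]
#11 0x6a→b6/s2 VC-HIT; vc=[22,30,14,16]
#12 0x10c→b16/s0 VC-HIT; vc=[22,30,14,24]
#13 0xe3→b14/s2 VC-HIT; vc=[22,30,6,24]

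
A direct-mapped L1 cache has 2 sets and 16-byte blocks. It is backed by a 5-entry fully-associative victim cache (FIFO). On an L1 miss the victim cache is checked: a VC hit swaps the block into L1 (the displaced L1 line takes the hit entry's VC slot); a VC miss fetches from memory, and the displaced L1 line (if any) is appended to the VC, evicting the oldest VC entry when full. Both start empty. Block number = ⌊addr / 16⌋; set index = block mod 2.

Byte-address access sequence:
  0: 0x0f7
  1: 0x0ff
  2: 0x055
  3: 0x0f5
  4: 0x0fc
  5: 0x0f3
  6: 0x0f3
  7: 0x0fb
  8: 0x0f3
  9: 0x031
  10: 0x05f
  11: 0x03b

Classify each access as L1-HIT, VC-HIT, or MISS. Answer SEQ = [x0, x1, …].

SEQ = [MISS, L1-HIT, MISS, VC-HIT, L1-HIT, L1-HIT, L1-HIT, L1-HIT, L1-HIT, MISS, VC-HIT, VC-HIT]

#0 0xf7→b15/s1 MISS; vc=[]
#1 0xff→b15/s1 L1-HIT; vc=[]
#2 0x55→b5/s1 MISS; vc=[15]
#3 0xf5→b15/s1 VC-HIT; vc=[5]
#4 0xfc→b15/s1 L1-HIT; vc=[5]
#5 0xf3→b15/s1 L1-HIT; vc=[5]
#6 0xf3→b15/s1 L1-HIT; vc=[5]
#7 0xfb→b15/s1 L1-HIT; vc=[5]
#8 0xf3→b15/s1 L1-HIT; vc=[5]
#9 0x31→b3/s1 MISS; vc=[5,15]
#10 0x5f→b5/s1 VC-HIT; vc=[3,15]
#11 0x3b→b3/s1 VC-HIT; vc=[5,15]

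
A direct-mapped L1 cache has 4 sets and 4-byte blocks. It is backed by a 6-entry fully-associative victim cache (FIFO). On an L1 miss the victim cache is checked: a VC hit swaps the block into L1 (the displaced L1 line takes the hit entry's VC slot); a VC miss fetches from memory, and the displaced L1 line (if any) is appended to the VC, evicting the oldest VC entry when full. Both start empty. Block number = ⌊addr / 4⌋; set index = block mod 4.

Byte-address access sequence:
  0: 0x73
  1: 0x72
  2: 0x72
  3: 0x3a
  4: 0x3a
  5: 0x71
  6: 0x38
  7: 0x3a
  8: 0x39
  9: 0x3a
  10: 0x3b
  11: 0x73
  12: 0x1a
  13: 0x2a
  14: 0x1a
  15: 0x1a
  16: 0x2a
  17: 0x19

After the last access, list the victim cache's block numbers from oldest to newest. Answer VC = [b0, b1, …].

0: 0x73 (blk 28, set 0) → MISS  vc=[]
1: 0x72 (blk 28, set 0) → L1-HIT  vc=[]
2: 0x72 (blk 28, set 0) → L1-HIT  vc=[]
3: 0x3a (blk 14, set 2) → MISS  vc=[]
4: 0x3a (blk 14, set 2) → L1-HIT  vc=[]
5: 0x71 (blk 28, set 0) → L1-HIT  vc=[]
6: 0x38 (blk 14, set 2) → L1-HIT  vc=[]
7: 0x3a (blk 14, set 2) → L1-HIT  vc=[]
8: 0x39 (blk 14, set 2) → L1-HIT  vc=[]
9: 0x3a (blk 14, set 2) → L1-HIT  vc=[]
10: 0x3b (blk 14, set 2) → L1-HIT  vc=[]
11: 0x73 (blk 28, set 0) → L1-HIT  vc=[]
12: 0x1a (blk 6, set 2) → MISS  vc=[14]
13: 0x2a (blk 10, set 2) → MISS  vc=[14, 6]
14: 0x1a (blk 6, set 2) → VC-HIT  vc=[14, 10]
15: 0x1a (blk 6, set 2) → L1-HIT  vc=[14, 10]
16: 0x2a (blk 10, set 2) → VC-HIT  vc=[14, 6]
17: 0x19 (blk 6, set 2) → VC-HIT  vc=[14, 10]

VC = [14, 10]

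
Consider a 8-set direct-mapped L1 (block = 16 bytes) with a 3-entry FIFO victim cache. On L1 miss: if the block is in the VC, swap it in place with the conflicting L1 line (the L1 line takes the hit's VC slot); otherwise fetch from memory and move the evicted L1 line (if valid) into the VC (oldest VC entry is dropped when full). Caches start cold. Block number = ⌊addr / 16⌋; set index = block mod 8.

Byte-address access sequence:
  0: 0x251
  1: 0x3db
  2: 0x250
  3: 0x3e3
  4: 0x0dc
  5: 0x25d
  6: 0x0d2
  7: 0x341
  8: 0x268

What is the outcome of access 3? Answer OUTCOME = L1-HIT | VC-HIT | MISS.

OUTCOME = MISS

0: 0x251 (blk 37, set 5) → MISS  vc=[]
1: 0x3db (blk 61, set 5) → MISS  vc=[37]
2: 0x250 (blk 37, set 5) → VC-HIT  vc=[61]
3: 0x3e3 (blk 62, set 6) → MISS  vc=[61]
4: 0xdc (blk 13, set 5) → MISS  vc=[61, 37]
5: 0x25d (blk 37, set 5) → VC-HIT  vc=[61, 13]
6: 0xd2 (blk 13, set 5) → VC-HIT  vc=[61, 37]
7: 0x341 (blk 52, set 4) → MISS  vc=[61, 37]
8: 0x268 (blk 38, set 6) → MISS  vc=[61, 37, 62]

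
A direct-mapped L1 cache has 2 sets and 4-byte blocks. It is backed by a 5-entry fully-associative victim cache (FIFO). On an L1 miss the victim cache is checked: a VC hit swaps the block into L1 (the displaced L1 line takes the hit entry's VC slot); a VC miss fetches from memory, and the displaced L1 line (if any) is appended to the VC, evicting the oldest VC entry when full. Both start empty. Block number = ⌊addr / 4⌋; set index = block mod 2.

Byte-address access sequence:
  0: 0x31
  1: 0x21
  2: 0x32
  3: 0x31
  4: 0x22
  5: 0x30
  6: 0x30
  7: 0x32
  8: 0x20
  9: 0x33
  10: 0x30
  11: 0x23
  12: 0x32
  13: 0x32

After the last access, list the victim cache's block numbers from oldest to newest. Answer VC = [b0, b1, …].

  [0] addr=0x31 blk=12 s=0: MISS | VC []
  [1] addr=0x21 blk=8 s=0: MISS | VC [12]
  [2] addr=0x32 blk=12 s=0: VC-HIT | VC [8]
  [3] addr=0x31 blk=12 s=0: L1-HIT | VC [8]
  [4] addr=0x22 blk=8 s=0: VC-HIT | VC [12]
  [5] addr=0x30 blk=12 s=0: VC-HIT | VC [8]
  [6] addr=0x30 blk=12 s=0: L1-HIT | VC [8]
  [7] addr=0x32 blk=12 s=0: L1-HIT | VC [8]
  [8] addr=0x20 blk=8 s=0: VC-HIT | VC [12]
  [9] addr=0x33 blk=12 s=0: VC-HIT | VC [8]
  [10] addr=0x30 blk=12 s=0: L1-HIT | VC [8]
  [11] addr=0x23 blk=8 s=0: VC-HIT | VC [12]
  [12] addr=0x32 blk=12 s=0: VC-HIT | VC [8]
  [13] addr=0x32 blk=12 s=0: L1-HIT | VC [8]

VC = [8]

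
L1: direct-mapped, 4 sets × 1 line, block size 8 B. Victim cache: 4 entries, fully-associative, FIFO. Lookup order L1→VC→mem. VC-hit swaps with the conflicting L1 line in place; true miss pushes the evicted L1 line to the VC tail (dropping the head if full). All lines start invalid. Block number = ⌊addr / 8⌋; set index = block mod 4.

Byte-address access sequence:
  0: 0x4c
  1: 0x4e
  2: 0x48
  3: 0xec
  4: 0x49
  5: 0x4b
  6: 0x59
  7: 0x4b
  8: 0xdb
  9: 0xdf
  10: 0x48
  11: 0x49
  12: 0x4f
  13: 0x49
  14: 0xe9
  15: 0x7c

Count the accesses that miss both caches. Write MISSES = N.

#0 0x4c→b9/s1 MISS; vc=[]
#1 0x4e→b9/s1 L1-HIT; vc=[]
#2 0x48→b9/s1 L1-HIT; vc=[]
#3 0xec→b29/s1 MISS; vc=[9]
#4 0x49→b9/s1 VC-HIT; vc=[29]
#5 0x4b→b9/s1 L1-HIT; vc=[29]
#6 0x59→b11/s3 MISS; vc=[29]
#7 0x4b→b9/s1 L1-HIT; vc=[29]
#8 0xdb→b27/s3 MISS; vc=[29,11]
#9 0xdf→b27/s3 L1-HIT; vc=[29,11]
#10 0x48→b9/s1 L1-HIT; vc=[29,11]
#11 0x49→b9/s1 L1-HIT; vc=[29,11]
#12 0x4f→b9/s1 L1-HIT; vc=[29,11]
#13 0x49→b9/s1 L1-HIT; vc=[29,11]
#14 0xe9→b29/s1 VC-HIT; vc=[9,11]
#15 0x7c→b15/s3 MISS; vc=[9,11,27]

MISSES = 5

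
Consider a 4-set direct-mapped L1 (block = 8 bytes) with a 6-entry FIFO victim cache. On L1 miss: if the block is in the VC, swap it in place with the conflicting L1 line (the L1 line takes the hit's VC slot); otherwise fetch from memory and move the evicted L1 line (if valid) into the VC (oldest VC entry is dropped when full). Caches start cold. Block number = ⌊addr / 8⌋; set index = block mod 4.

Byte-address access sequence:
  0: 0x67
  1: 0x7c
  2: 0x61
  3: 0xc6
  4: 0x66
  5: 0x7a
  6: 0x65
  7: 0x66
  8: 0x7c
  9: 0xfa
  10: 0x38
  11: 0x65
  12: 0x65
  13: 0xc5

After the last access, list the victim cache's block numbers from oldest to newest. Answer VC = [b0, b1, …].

0: 0x67 (blk 12, set 0) → MISS  vc=[]
1: 0x7c (blk 15, set 3) → MISS  vc=[]
2: 0x61 (blk 12, set 0) → L1-HIT  vc=[]
3: 0xc6 (blk 24, set 0) → MISS  vc=[12]
4: 0x66 (blk 12, set 0) → VC-HIT  vc=[24]
5: 0x7a (blk 15, set 3) → L1-HIT  vc=[24]
6: 0x65 (blk 12, set 0) → L1-HIT  vc=[24]
7: 0x66 (blk 12, set 0) → L1-HIT  vc=[24]
8: 0x7c (blk 15, set 3) → L1-HIT  vc=[24]
9: 0xfa (blk 31, set 3) → MISS  vc=[24, 15]
10: 0x38 (blk 7, set 3) → MISS  vc=[24, 15, 31]
11: 0x65 (blk 12, set 0) → L1-HIT  vc=[24, 15, 31]
12: 0x65 (blk 12, set 0) → L1-HIT  vc=[24, 15, 31]
13: 0xc5 (blk 24, set 0) → VC-HIT  vc=[12, 15, 31]

VC = [12, 15, 31]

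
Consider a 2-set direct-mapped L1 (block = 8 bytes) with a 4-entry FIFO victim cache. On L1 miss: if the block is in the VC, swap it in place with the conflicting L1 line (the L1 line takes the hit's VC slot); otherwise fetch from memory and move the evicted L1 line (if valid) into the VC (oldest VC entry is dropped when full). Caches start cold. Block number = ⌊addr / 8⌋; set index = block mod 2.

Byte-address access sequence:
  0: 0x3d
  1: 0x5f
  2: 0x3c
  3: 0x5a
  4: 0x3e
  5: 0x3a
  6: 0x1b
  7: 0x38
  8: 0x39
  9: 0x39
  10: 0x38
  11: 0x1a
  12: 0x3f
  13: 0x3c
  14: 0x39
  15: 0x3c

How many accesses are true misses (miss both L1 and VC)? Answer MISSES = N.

0: 0x3d (blk 7, set 1) → MISS  vc=[]
1: 0x5f (blk 11, set 1) → MISS  vc=[7]
2: 0x3c (blk 7, set 1) → VC-HIT  vc=[11]
3: 0x5a (blk 11, set 1) → VC-HIT  vc=[7]
4: 0x3e (blk 7, set 1) → VC-HIT  vc=[11]
5: 0x3a (blk 7, set 1) → L1-HIT  vc=[11]
6: 0x1b (blk 3, set 1) → MISS  vc=[11, 7]
7: 0x38 (blk 7, set 1) → VC-HIT  vc=[11, 3]
8: 0x39 (blk 7, set 1) → L1-HIT  vc=[11, 3]
9: 0x39 (blk 7, set 1) → L1-HIT  vc=[11, 3]
10: 0x38 (blk 7, set 1) → L1-HIT  vc=[11, 3]
11: 0x1a (blk 3, set 1) → VC-HIT  vc=[11, 7]
12: 0x3f (blk 7, set 1) → VC-HIT  vc=[11, 3]
13: 0x3c (blk 7, set 1) → L1-HIT  vc=[11, 3]
14: 0x39 (blk 7, set 1) → L1-HIT  vc=[11, 3]
15: 0x3c (blk 7, set 1) → L1-HIT  vc=[11, 3]

MISSES = 3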